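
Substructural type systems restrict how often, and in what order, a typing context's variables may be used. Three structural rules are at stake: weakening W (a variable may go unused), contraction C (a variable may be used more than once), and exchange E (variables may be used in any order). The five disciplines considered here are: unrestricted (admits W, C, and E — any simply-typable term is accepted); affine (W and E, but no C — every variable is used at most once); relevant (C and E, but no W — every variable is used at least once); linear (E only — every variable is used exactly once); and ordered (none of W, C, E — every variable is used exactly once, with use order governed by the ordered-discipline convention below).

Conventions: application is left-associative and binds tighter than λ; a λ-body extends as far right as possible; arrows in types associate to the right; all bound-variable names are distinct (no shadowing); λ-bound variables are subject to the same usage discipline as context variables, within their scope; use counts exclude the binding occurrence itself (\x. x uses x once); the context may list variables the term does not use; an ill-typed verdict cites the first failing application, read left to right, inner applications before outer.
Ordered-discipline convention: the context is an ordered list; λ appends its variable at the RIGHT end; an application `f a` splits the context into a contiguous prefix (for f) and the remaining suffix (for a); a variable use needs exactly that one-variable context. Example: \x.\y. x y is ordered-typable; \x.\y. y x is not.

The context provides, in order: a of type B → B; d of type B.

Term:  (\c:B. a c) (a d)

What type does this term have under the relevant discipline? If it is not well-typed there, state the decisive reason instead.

term : B
counts: a=2; d=1; c [bound]=1
left-to-right use order: a, c, a, d
typing: well-typed — term : B
across the five disciplines: ordered ✗; linear ✗; affine ✗; relevant ✓; unrestricted ✓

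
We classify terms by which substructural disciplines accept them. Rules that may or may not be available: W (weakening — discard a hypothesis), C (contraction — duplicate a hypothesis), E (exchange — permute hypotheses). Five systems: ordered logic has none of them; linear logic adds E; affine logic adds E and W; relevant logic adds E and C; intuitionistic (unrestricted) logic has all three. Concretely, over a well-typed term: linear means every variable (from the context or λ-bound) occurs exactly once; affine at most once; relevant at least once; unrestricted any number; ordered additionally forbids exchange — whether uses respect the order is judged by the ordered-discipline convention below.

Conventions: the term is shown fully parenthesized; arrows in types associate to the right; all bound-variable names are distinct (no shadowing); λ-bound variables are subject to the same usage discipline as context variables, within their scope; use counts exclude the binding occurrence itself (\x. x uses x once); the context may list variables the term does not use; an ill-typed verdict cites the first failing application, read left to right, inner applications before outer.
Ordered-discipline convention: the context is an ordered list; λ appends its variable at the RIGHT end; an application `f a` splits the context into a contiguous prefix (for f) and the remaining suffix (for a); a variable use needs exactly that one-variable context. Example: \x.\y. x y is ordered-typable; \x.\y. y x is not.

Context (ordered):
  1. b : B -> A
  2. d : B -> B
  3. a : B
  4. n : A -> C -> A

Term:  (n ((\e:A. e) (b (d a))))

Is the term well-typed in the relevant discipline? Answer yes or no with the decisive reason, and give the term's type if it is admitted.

yes — every one of b, d, a, n, e appears; term : C -> A
variable uses: b: 1, d: 1, a: 1, n: 1, e (λ-bound): 1
left-to-right use order: n, e, b, d, a
typing: well-typed at C -> A
across the five disciplines: ordered ✗, linear ✓, affine ✓, relevant ✓, unrestricted ✓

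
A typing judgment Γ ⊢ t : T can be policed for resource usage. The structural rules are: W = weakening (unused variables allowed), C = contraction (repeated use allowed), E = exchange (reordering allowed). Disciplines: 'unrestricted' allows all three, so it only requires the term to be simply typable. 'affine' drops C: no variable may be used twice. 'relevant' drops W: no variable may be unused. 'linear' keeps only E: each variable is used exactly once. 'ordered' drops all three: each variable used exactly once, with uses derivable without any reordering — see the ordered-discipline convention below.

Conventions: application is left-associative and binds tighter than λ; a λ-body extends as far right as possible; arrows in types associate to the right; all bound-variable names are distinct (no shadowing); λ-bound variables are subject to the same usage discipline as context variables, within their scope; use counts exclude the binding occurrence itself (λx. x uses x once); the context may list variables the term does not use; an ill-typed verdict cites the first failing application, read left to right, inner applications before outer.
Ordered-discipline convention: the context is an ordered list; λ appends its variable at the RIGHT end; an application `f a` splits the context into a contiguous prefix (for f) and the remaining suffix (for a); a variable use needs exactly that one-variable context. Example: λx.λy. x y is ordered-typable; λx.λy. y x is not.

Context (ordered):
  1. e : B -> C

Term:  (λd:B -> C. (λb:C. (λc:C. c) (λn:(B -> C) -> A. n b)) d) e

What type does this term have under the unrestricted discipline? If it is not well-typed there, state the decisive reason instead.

not well-typed under unrestricted — fails simple typing
usage: e: 1×; d [bound]: 1×; b [bound]: 1×; c [bound]: 1×; n [bound]: 1×
uses in reading order: c, n, b, d, e
typing: ill-typed: a function awaiting B -> C gets C
all disciplines: ordered ✗, linear ✗, affine ✗, relevant ✗, unrestricted ✗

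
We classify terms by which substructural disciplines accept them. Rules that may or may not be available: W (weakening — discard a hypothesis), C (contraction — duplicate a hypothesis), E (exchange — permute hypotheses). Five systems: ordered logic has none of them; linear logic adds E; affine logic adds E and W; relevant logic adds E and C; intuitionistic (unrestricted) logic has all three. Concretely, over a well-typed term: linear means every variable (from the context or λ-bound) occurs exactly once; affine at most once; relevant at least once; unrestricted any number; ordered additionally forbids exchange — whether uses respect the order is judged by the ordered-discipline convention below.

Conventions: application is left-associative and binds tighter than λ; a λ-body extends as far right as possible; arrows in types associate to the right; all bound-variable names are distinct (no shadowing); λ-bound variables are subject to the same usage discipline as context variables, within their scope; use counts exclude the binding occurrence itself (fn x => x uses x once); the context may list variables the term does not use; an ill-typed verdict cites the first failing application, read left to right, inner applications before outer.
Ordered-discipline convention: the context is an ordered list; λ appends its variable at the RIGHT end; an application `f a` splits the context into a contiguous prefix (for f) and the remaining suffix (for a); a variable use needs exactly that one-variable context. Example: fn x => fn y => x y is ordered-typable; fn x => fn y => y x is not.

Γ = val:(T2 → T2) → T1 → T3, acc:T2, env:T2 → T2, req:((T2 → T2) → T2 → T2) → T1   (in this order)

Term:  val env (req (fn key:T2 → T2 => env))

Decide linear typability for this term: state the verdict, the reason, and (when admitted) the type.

no — uses contraction: env ×2; needs weakening: acc, key unused
use counts: val=1; acc=0; env=2; req=1; key [bound]=0
order of uses: val, env, req, env
typing: the term checks, with type T3
summary: ordered ✗, linear ✗, affine ✗, relevant ✗, unrestricted ✓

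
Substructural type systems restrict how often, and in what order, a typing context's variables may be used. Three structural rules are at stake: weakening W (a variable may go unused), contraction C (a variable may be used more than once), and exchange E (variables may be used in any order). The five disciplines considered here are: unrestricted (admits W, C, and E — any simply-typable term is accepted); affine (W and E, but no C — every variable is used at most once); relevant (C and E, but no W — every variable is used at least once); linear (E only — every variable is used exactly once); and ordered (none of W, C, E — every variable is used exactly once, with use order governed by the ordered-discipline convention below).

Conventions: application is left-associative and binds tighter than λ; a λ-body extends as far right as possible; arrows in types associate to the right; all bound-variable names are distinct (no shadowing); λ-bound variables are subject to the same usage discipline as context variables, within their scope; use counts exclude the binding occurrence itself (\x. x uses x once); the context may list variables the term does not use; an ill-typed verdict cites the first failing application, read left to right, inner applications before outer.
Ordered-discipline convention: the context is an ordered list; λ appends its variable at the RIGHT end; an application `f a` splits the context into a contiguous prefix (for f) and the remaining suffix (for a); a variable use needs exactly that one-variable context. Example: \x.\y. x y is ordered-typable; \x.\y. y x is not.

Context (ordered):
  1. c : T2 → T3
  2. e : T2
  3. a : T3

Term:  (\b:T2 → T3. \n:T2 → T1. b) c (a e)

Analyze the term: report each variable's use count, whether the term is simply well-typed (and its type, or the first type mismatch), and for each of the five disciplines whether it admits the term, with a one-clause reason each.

use counts: c=1, e=1, a=1, b (bound)=1, n (bound)=0
use order (left to right): b, c, a, e
typing: ill-typed: can't apply a value of type T3
ordered ✗ (fails simple typing)
linear ✗ (a type mismatch blocks all five)
affine ✗ (the type mismatch rejects it)
relevant ✗ (not simply typable)
unrestricted ✗ (fails simple typing)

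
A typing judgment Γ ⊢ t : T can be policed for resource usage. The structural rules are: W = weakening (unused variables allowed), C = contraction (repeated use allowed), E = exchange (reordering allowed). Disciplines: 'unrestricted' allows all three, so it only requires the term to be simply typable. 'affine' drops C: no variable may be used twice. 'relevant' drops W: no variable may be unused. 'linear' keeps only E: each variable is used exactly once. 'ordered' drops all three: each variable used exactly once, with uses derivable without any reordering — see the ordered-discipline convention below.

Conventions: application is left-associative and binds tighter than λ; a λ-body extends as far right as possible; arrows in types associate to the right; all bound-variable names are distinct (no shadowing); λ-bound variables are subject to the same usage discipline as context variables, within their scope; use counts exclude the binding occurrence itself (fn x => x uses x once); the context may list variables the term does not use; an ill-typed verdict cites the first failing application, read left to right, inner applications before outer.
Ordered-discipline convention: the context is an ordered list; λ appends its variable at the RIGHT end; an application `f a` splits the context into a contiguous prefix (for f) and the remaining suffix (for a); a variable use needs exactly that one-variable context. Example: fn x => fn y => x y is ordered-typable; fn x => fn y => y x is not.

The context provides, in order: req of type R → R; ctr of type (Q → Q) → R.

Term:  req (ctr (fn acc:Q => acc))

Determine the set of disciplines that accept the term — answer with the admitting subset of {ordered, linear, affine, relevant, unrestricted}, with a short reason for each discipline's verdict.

admitting disciplines: ordered, linear, affine, relevant, unrestricted
counts: req: 1×; ctr: 1×; acc (λ-bound): 1×
order of uses: req, ctr, acc
typing: ✓ — R
ordered: ✓ — single-use (req, ctr, acc), ordered derivation ok
linear: ✓ — each of req, ctr, acc used exactly once
affine: ✓ — no duplicate uses among req, ctr, acc
relevant: ✓ — none of req, ctr, acc goes unused
unrestricted: ✓ — type-checks (R) and nothing is barred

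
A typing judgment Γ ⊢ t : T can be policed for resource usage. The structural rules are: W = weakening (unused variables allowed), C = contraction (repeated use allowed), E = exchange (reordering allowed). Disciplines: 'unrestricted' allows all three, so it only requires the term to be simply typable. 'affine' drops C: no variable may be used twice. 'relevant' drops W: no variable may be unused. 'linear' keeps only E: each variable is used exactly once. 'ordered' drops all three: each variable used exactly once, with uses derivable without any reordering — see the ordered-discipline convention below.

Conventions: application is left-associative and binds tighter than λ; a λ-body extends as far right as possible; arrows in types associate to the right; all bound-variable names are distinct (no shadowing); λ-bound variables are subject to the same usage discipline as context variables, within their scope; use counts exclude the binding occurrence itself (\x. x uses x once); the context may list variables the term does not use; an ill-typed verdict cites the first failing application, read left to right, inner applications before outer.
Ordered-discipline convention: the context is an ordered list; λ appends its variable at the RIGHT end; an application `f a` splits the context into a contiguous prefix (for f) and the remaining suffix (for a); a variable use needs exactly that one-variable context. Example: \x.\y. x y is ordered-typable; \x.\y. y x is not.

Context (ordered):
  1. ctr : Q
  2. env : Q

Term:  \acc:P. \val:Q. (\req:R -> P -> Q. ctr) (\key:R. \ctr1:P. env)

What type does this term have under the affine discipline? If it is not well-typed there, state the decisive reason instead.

term : P -> Q -> Q
variable uses: ctr: 1; env: 1; acc (λ-bound): 0; val (λ-bound): 0; req (λ-bound): 0; key (λ-bound): 0; ctr1 (λ-bound): 0
order of uses: ctr, env
typing: ✓ — P -> Q -> Q
all disciplines: ordered ✗ | linear ✗ | affine ✓ | relevant ✗ | unrestricted ✓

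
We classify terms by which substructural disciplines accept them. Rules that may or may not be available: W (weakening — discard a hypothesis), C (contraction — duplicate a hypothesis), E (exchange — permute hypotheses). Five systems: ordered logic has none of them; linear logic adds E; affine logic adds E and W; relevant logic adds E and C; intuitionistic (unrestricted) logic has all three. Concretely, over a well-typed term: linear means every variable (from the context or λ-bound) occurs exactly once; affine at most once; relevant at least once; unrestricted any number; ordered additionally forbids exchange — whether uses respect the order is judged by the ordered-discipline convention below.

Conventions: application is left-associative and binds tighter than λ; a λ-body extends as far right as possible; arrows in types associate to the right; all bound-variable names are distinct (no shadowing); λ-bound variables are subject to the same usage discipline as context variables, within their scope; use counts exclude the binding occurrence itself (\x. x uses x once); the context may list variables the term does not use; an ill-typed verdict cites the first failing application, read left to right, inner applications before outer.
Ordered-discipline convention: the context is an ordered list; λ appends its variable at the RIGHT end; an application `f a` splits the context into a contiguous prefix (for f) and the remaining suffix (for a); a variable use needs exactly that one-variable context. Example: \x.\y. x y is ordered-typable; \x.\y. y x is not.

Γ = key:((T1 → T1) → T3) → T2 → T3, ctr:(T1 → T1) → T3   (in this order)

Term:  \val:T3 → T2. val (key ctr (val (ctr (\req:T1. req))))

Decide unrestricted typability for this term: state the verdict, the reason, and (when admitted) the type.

yes — typability at (T3 → T2) → T2 is all that's needed; term : (T3 → T2) → T2
use counts: key ×1, ctr ×2, val (bound) ×2, req (bound) ×1
order of uses: val, key, ctr, val, ctr, req
typing: ✓ — (T3 → T2) → T2
summary: ordered ✗; linear ✗; affine ✗; relevant ✓; unrestricted ✓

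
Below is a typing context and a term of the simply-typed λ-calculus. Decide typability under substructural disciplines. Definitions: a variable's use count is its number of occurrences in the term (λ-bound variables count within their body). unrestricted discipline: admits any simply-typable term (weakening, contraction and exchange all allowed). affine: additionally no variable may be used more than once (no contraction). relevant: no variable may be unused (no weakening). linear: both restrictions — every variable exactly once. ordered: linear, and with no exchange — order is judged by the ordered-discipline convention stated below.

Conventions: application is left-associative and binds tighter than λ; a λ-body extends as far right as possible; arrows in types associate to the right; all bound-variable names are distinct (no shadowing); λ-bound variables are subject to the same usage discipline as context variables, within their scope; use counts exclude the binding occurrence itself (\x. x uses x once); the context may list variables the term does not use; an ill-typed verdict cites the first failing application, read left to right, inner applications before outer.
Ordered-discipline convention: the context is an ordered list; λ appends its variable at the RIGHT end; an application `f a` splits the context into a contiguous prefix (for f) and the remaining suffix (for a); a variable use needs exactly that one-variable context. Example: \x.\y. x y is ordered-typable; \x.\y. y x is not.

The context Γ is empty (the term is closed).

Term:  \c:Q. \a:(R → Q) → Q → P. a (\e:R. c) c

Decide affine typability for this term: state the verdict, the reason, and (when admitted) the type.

no — needs contraction — c ×2
use counts: c [bound]: 2, a [bound]: 1, e [bound]: 0
uses in reading order: a, c, c
typing: ✓ — Q → ((R → Q) → Q → P) → P
across the five disciplines: ordered ✗ · linear ✗ · affine ✗ · relevant ✗ · unrestricted ✓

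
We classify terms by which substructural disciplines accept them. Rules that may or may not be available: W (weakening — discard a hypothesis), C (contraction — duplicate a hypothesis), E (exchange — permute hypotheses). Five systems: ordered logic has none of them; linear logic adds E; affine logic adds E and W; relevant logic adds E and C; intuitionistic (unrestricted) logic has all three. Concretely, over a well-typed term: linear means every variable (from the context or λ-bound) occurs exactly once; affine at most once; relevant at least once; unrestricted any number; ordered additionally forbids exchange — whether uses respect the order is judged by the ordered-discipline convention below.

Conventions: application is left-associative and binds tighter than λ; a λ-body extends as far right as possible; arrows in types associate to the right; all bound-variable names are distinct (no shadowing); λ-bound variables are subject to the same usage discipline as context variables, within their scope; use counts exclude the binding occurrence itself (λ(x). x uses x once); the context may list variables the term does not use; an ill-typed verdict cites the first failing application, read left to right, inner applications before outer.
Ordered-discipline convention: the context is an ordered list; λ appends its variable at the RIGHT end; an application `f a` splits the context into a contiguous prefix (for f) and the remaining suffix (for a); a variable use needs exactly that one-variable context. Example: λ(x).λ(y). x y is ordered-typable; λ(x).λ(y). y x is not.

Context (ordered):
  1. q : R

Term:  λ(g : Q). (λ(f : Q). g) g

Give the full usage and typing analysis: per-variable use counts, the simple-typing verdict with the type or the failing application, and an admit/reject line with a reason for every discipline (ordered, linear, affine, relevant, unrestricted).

use counts: q ×0; g (λ-bound) ×2; f (λ-bound) ×0
use order (left to right): g, g
typing: ✓ — Q -> Q
ordered: ✗, repeated use of g ×2; unused: q, f — weakening required
linear: ✗, repeated use of g ×2; unused: q, f — weakening required
affine: ✗, repeated use of g ×2
relevant: ✗, unused: q, f — weakening required
unrestricted: ✓, simply typable at Q -> Q; W, C, E all held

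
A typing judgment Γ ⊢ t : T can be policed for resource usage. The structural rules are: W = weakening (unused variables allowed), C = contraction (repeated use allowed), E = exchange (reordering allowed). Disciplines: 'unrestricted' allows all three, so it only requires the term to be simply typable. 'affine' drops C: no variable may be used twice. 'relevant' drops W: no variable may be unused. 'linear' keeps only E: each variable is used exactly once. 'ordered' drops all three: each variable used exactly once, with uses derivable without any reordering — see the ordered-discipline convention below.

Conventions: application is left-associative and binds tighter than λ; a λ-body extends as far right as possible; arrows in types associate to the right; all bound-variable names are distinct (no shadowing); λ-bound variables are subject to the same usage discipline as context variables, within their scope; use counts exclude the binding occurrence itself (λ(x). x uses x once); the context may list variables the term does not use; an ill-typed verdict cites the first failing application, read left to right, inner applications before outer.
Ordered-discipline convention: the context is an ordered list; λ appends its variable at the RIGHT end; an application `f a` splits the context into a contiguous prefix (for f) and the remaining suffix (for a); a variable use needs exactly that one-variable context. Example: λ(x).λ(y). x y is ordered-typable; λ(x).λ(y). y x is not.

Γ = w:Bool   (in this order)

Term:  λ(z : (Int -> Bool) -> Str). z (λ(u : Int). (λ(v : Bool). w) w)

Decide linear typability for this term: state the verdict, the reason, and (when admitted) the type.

no — needs contraction — w ×2; u, v never used (weakening)
use counts: w ×2, z [bound] ×1, u [bound] ×0, v [bound] ×0
uses in reading order: z, w, w
typing: well-typed — term : ((Int -> Bool) -> Str) -> Str
all disciplines: ordered ✗ · linear ✗ · affine ✗ · relevant ✗ · unrestricted ✓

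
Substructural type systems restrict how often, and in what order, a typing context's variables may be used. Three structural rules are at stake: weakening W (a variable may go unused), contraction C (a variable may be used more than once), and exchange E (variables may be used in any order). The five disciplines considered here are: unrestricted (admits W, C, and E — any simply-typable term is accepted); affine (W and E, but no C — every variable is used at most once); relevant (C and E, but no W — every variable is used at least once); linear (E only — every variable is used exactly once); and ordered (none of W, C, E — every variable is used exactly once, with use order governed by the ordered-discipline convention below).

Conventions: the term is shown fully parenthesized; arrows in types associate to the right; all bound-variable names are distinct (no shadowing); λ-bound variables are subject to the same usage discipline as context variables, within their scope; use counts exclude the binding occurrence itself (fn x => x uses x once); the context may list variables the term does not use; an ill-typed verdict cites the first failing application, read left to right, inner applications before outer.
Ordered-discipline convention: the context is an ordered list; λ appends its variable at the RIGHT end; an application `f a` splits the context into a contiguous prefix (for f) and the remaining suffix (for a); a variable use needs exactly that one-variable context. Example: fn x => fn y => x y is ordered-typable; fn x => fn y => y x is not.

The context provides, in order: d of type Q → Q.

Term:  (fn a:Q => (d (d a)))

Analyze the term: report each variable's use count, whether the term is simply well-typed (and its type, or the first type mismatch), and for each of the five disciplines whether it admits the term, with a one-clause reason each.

variable uses: d=2, a (λ-bound)=1
left-to-right use order: d, d, a
typing: well-typed — term : Q → Q
ordered: ✗ — needs contraction — d ×2
linear: ✗ — needs contraction — d ×2
affine: ✗ — needs contraction — d ×2
relevant: ✓ — at least one use each (d, a)
unrestricted: ✓ — type-checks (Q → Q) and nothing is barred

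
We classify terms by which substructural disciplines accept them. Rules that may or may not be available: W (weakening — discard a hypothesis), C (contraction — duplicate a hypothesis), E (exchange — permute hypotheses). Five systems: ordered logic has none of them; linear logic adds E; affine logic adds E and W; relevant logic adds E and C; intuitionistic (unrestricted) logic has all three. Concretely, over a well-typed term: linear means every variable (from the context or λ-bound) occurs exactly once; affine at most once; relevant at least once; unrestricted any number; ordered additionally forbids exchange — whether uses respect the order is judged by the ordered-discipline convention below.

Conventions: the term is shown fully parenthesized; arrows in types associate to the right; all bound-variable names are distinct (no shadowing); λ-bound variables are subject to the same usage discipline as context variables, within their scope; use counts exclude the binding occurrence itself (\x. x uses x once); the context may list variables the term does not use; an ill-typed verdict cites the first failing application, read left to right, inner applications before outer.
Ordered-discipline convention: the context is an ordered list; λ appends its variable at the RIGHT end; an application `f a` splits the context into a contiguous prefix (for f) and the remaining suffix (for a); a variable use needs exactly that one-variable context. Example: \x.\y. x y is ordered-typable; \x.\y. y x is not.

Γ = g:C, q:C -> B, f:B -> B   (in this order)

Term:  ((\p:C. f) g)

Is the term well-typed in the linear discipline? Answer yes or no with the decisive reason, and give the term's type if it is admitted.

no — q, p left unused
use counts: g ×1; q ×0; f ×1; p (λ-bound) ×0
left-to-right use order: f, g
typing: well-typed — term : B -> B
summary: ordered ✗, linear ✗, affine ✓, relevant ✗, unrestricted ✓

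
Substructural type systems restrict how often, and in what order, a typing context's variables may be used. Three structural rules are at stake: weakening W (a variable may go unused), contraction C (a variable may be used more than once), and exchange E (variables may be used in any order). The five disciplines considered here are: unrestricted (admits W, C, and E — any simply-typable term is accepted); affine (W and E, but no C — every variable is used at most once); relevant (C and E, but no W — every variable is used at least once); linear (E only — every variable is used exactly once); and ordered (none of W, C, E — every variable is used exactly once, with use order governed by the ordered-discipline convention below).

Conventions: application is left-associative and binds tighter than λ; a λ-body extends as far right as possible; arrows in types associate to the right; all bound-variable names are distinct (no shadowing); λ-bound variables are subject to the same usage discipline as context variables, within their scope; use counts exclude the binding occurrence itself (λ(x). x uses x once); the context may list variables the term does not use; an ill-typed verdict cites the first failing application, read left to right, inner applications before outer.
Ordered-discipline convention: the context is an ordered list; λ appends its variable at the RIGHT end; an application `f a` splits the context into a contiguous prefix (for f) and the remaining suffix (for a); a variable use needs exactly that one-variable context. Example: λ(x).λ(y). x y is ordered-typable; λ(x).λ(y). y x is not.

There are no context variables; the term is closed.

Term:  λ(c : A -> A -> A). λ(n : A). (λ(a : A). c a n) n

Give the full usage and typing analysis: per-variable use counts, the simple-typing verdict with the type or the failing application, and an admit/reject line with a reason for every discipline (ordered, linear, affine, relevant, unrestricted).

counts: c (bound)=1; n (bound)=2; a (bound)=1
use order (left to right): c, a, n, n
typing: the term checks, with type (A -> A -> A) -> A -> A
ordered: ✗ — needs contraction — n ×2
linear: ✗ — needs contraction — n ×2
affine: ✗ — needs contraction — n ×2
relevant: ✓ — none of c, n, a goes unused
unrestricted: ✓ — simply typable at (A -> A -> A) -> A -> A; W, C, E all held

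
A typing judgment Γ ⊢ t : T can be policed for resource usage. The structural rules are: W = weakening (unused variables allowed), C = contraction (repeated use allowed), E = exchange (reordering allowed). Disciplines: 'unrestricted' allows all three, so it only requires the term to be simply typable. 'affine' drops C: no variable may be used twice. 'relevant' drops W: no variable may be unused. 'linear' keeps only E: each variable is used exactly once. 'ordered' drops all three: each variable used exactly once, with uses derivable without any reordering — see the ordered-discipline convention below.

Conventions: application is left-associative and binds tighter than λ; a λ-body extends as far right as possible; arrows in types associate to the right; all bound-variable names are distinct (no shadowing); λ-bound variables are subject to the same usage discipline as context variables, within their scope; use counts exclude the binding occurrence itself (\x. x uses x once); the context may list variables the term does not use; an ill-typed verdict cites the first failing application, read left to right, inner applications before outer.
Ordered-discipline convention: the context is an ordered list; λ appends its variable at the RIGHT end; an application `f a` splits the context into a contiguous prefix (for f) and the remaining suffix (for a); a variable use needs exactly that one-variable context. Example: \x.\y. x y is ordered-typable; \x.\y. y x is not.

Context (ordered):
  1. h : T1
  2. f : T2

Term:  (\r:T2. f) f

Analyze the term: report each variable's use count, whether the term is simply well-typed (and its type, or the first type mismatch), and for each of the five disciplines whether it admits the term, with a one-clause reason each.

usage: h ×0, f ×2, r (λ-bound) ×0
order of uses: f, f
typing: ✓ — T2
ordered: ✗, repeated use of f ×2; h, r left unused
linear: ✗, repeated use of f ×2; h, r left unused
affine: ✗, repeated use of f ×2
relevant: ✗, h, r left unused
unrestricted: ✓, type-checks (T2) and nothing is barred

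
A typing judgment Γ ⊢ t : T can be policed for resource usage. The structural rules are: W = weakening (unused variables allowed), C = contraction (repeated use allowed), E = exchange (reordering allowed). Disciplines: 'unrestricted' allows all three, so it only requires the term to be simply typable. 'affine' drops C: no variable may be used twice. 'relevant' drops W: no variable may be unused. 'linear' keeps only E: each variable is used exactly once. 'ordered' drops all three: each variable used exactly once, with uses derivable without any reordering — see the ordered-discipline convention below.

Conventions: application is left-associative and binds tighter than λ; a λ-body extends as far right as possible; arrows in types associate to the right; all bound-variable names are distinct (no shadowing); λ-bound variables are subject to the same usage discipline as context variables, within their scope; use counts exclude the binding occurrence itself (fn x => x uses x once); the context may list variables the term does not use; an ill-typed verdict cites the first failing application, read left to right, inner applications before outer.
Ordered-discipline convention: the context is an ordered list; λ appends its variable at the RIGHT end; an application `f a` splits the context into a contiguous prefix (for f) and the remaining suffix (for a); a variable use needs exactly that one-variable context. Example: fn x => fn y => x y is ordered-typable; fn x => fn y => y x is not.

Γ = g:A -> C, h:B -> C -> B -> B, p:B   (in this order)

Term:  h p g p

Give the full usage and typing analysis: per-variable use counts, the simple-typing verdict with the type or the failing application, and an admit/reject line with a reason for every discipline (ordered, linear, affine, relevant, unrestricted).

counts: g=1, h=1, p=2
use order (left to right): h, p, g, p
typing: ill-typed: an argument A -> C mismatches the expected C
ordered: ✗ — the type mismatch rejects it
linear: ✗ — not simply typable
affine: ✗ — fails simple typing
relevant: ✗ — a type mismatch blocks all five
unrestricted: ✗ — the type mismatch rejects it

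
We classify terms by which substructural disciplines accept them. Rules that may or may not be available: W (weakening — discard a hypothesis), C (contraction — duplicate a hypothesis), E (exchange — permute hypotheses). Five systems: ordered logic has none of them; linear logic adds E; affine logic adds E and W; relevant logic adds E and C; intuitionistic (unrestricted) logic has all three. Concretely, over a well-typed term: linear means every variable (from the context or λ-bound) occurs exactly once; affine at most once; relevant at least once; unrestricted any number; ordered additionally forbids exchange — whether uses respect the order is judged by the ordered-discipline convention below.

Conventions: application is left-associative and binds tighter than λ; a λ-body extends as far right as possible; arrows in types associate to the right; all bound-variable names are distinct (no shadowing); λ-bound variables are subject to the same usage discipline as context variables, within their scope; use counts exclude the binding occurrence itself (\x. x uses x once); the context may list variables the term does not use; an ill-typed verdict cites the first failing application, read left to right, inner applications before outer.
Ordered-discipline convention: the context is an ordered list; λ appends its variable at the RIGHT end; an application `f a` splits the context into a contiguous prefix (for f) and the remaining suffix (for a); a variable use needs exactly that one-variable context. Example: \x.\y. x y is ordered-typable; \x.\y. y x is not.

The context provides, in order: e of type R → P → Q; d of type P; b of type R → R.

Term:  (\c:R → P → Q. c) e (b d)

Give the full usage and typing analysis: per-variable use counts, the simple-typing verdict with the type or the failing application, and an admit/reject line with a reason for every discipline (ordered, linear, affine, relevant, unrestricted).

usage: e ×1; d ×1; b ×1; c [bound] ×1
left-to-right use order: c, e, b, d
typing: ill-typed: a function awaiting R gets P
ordered ✗ (fails simple typing)
linear ✗ (a type mismatch blocks all five)
affine ✗ (the type mismatch rejects it)
relevant ✗ (not simply typable)
unrestricted ✗ (fails simple typing)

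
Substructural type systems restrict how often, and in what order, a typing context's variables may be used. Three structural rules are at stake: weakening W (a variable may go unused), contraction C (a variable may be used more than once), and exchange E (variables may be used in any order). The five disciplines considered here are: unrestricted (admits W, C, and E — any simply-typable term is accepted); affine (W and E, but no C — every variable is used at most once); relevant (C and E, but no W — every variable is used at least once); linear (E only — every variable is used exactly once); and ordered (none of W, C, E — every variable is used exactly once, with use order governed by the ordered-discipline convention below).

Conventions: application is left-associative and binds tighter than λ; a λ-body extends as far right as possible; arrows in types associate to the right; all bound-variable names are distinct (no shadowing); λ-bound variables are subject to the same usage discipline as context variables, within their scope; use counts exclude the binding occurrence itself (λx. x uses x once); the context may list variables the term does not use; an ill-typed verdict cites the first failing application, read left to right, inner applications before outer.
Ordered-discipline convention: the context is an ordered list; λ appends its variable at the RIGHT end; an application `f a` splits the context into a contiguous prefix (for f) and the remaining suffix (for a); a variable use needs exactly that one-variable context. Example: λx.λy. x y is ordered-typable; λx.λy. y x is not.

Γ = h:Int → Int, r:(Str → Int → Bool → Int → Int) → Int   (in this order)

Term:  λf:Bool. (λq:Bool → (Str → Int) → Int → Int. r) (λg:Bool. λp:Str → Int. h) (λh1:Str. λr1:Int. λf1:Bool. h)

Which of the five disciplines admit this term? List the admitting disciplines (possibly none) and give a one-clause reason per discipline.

accepted by: unrestricted
usage: h ×2, r ×1, f (bound) ×0, q (bound) ×0, g (bound) ×0, p (bound) ×0, h1 (bound) ×0, r1 (bound) ×0, f1 (bound) ×0
uses in reading order: r, h, h
typing: the term checks, with type Bool → Int
ordered ✗ (repeated use of h ×2; unused: f, q, g, p, h1, r1, f1 — weakening required)
linear ✗ (repeated use of h ×2; unused: f, q, g, p, h1, r1, f1 — weakening required)
affine ✗ (repeated use of h ×2)
relevant ✗ (unused: f, q, g, p, h1, r1, f1 — weakening required)
unrestricted ✓ (typability at Bool → Int is all that's needed)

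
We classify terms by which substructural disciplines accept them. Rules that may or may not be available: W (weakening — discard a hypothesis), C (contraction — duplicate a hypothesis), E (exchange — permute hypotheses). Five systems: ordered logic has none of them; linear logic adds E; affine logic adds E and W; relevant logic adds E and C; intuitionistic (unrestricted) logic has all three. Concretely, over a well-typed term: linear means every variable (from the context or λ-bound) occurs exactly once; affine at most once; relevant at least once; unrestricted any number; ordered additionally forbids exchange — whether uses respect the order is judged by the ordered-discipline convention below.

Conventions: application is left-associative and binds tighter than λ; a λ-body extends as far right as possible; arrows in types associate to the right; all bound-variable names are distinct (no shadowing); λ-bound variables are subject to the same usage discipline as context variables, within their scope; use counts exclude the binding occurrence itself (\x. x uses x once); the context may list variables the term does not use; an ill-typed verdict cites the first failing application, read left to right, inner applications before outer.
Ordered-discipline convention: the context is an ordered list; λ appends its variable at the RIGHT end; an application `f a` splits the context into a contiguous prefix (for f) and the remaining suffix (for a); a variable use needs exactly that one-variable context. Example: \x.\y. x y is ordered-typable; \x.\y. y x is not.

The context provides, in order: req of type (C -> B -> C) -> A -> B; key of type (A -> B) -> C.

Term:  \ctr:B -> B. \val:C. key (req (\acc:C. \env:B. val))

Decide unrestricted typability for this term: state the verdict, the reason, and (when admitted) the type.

yes — simply typable at (B -> B) -> C -> C; W, C, E all held; term : (B -> B) -> C -> C
usage: req: 1×, key: 1×, ctr [bound]: 0×, val [bound]: 1×, acc [bound]: 0×, env [bound]: 0×
use order (left to right): key, req, val
typing: well-typed — term : (B -> B) -> C -> C
all disciplines: ordered ✗ | linear ✗ | affine ✓ | relevant ✗ | unrestricted ✓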